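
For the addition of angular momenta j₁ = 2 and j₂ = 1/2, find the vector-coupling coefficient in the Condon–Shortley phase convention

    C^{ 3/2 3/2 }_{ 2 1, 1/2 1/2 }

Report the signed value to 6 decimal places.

triangle: 1!·3!·0!/5! = 6/120
(j±m)!: 3!·1!·1!·0!·3!·0! = 36
prefactor² = (2J+1)·Δ·N² = 36/5
  k=1: −1/(1!·0!·0!·0!·3!·0!) = -1/6
Σ = -1/6  ⇒  CG² = 36/5·(-1/6)² = 1/5
CG = −√(1/5) = -0.447214

-0.447214  (= −√(1/5))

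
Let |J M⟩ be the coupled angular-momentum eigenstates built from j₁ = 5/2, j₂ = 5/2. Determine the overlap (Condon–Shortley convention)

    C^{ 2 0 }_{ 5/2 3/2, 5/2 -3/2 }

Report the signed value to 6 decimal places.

+0.109109

triangle: 3!*2!*2!/8! = 24/40320
(j±m)!: 4!*1!*1!*4!*2!*2! = 2304
prefactor² = (2J+1)*Δ*N² = 48/7
  k=0: +1/(0!*3!*1!*1!*1!*1!) = 1/6
  k=1: −1/(1!*2!*0!*0!*2!*2!) = -1/8
Σ = 1/24  ⇒  CG² = 48/7*1/24² = 1/84
CG = +√(1/84) = +0.109109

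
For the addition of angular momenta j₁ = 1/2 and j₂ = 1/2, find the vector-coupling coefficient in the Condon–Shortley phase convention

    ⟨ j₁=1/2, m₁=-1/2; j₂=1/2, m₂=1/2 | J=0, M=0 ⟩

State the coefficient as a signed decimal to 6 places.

j₁+j₂−J=1  J+j₁−j₂=0  J−j₁+j₂=0  j₁+j₂+J+1=2
(j₁±m₁, j₂±m₂, J±M) = (0,1,1,0,0,0)
P² = 1/2
sum k=1..1:
  [1] −1/1 = -1
S = -1
C² = P²·S² = 1/2 ; C = -0.707107

−√(1/2) = -0.707107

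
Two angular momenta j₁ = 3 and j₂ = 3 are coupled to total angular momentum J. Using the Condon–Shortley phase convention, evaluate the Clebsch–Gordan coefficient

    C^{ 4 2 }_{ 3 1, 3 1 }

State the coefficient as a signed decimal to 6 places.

-0.509647

√[9·2!4!4!/11! · 4!2!4!2!6!2!] = √(331776/385)
  +(−1)^0/∏(0,2,2,4,2,0)! = 1/192  (running 1/192)
  +(−1)^1/∏(1,1,1,3,3,1)! = -1/36  (running -13/576)
  +(−1)^2/∏(2,0,0,2,4,2)! = 1/192  (running -5/288)
⟨..|..⟩ = √(331776/385)·(-5/288) = -0.509647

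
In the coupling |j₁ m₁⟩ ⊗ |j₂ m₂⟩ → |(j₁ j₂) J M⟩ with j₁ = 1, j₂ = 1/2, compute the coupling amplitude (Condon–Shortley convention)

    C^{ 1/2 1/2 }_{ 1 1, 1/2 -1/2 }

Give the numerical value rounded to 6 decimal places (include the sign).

+√(2/3) ≈ +0.816497

√[2·1!1!0!/3! · 2!0!0!1!1!0!] = √(2/3)
  +(−1)^0/∏(0,1,0,0,1,0)! = 1  (running 1)
⟨..|..⟩ = √(2/3)·(1) = +0.816497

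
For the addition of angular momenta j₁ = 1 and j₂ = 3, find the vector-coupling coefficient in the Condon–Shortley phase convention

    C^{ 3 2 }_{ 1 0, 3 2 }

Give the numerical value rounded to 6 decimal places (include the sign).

j₁+j₂−J=1  J+j₁−j₂=1  J−j₁+j₂=5  j₁+j₂+J+1=8
(j₁±m₁, j₂±m₂, J±M) = (1,1,5,1,5,1)
P² = 300
sum k=0..1:
  [0] +1/120 = 1/120
  [1] −1/24 = -1/24
S = -1/30
C² = P²·S² = 1/3 ; C = -0.577350

−√(1/3) ≈ -0.577350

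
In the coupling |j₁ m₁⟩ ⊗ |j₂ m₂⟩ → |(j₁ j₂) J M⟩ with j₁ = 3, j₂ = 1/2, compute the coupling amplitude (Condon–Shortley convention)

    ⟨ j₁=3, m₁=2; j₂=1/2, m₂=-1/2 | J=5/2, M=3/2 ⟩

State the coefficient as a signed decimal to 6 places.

+√(5/7) ≈ +0.845154

j₁+j₂−J=1  J+j₁−j₂=5  J−j₁+j₂=0  j₁+j₂+J+1=7
(j₁±m₁, j₂±m₂, J±M) = (5,1,0,1,4,1)
P² = 2880/7
sum k=0..0:
  [0] +1/24 = 1/24
S = 1/24
C² = P²·S² = 5/7 ; C = +0.845154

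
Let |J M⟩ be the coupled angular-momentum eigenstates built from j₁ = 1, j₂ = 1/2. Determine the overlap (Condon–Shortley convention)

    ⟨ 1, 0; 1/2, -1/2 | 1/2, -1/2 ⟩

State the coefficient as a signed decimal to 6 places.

j₁+j₂−J=1  J+j₁−j₂=1  J−j₁+j₂=0  j₁+j₂+J+1=3
(j₁±m₁, j₂±m₂, J±M) = (1,1,0,1,0,1)
P² = 1/3
sum k=0..0:
  [0] +1/1 = 1
S = 1
C² = P²·S² = 1/3 ; C = +0.577350

+0.577350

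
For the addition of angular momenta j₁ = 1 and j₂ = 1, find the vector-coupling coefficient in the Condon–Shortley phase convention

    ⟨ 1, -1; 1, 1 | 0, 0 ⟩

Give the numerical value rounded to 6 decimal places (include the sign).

j₁+j₂−J=2  J+j₁−j₂=0  J−j₁+j₂=0  j₁+j₂+J+1=3
(j₁±m₁, j₂±m₂, J±M) = (0,2,2,0,0,0)
P² = 4/3
sum k=2..2:
  [2] +1/2 = 1/2
S = 1/2
C² = P²·S² = 1/3 ; C = +0.577350

+0.577350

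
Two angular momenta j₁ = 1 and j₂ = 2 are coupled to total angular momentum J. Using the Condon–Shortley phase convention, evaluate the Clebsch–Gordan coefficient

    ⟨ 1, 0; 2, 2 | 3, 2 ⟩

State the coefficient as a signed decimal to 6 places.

+√(1/3) ≈ +0.577350

√[7·0!2!4!/7! · 1!1!4!0!5!1!] = √(192)
  +(−1)^0/∏(0,0,1,4,1,0)! = 1/24  (running 1/24)
⟨..|..⟩ = √(192)·(1/24) = +0.577350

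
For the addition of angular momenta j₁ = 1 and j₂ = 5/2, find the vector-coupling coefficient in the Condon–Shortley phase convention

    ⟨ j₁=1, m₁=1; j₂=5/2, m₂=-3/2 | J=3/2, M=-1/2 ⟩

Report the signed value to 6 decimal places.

+√(2/5) ≈ +0.632456

√[4·2!0!3!/6! · 2!0!1!4!1!2!] = √(32/5)
  +(−1)^0/∏(0,2,0,1,0,2)! = 1/4  (running 1/4)
⟨..|..⟩ = √(32/5)·(1/4) = +0.632456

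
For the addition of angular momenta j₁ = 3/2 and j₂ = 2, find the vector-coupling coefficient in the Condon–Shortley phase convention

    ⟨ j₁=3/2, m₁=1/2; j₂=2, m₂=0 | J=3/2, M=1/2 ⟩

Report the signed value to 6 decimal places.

j₁+j₂−J=2  J+j₁−j₂=1  J−j₁+j₂=2  j₁+j₂+J+1=6
(j₁±m₁, j₂±m₂, J±M) = (2,1,2,2,2,1)
P² = 16/45
sum k=0..1:
  [0] +1/4 = 1/4
  [1] −1/1 = -1
S = -3/4
C² = P²·S² = 1/5 ; C = -0.447214

−√(1/5) = -0.447214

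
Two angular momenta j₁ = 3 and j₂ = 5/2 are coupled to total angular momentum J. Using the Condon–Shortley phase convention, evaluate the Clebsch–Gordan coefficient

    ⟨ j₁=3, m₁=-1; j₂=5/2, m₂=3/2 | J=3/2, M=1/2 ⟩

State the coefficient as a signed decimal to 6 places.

−√(7/30) ≈ -0.483046

√[4·4!2!1!/8! · 2!4!4!1!2!1!] = √(384/35)
  +(−1)^3/∏(3,1,1,1,1,0)! = -1/6  (running -1/6)
  +(−1)^4/∏(4,0,0,0,2,1)! = 1/48  (running -7/48)
⟨..|..⟩ = √(384/35)·(-7/48) = -0.483046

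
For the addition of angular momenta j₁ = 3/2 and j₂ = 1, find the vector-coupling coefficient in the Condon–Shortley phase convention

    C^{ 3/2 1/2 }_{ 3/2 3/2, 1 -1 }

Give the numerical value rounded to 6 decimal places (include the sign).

+0.632456

j₁+j₂−J=1  J+j₁−j₂=2  J−j₁+j₂=1  j₁+j₂+J+1=5
(j₁±m₁, j₂±m₂, J±M) = (3,0,0,2,2,1)
P² = 8/5
sum k=0..0:
  [0] +1/2 = 1/2
S = 1/2
C² = P²·S² = 2/5 ; C = +0.632456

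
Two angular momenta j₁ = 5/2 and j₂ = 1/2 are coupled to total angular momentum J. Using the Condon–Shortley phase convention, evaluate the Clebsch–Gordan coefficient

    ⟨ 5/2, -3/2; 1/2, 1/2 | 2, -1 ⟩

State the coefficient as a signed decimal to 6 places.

−√(2/3) = -0.816497

j₁+j₂−J=1  J+j₁−j₂=4  J−j₁+j₂=0  j₁+j₂+J+1=6
(j₁±m₁, j₂±m₂, J±M) = (1,4,1,0,1,3)
P² = 24
sum k=1..1:
  [1] −1/6 = -1/6
S = -1/6
C² = P²·S² = 2/3 ; C = -0.816497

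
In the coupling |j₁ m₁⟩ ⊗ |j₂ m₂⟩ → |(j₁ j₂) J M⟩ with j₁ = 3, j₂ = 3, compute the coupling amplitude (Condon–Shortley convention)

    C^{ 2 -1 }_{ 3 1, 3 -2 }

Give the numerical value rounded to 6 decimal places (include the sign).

−√(5/28) ≈ -0.422577

triangle: 4!×2!×2!/9! = 96/362880
(j±m)!: 4!×2!×1!×5!×1!×3! = 34560
prefactor² = (2J+1)×Δ×N² = 320/7
  k=0: +1/(0!×4!×2!×1!×0!×1!) = 1/48
  k=1: −1/(1!×3!×1!×0!×1!×2!) = -1/12
Σ = -1/16  ⇒  CG² = 320/7×(-1/16)² = 5/28
CG = −√(5/28) = -0.422577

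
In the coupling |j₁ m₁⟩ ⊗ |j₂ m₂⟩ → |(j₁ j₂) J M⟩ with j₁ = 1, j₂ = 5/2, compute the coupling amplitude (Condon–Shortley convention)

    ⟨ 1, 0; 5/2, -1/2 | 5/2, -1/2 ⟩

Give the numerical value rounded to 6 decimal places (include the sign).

+√(1/35) ≈ +0.169031

triangle: 1!·1!·4!/7! = 24/5040
(j±m)!: 1!·1!·2!·3!·2!·3! = 144
prefactor² = (2J+1)·Δ·N² = 144/35
  k=0: +1/(0!·1!·1!·2!·0!·2!) = 1/4
  k=1: −1/(1!·0!·0!·1!·1!·3!) = -1/6
Σ = 1/12  ⇒  CG² = 144/35·1/12² = 1/35
CG = +√(1/35) = +0.169031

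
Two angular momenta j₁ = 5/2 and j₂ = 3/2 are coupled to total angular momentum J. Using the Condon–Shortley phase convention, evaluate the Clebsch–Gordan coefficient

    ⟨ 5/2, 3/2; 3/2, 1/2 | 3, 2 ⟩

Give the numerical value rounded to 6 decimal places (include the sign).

triangle: 1!·4!·2!/8! = 48/40320
(j±m)!: 4!·1!·2!·1!·5!·1! = 5760
prefactor² = (2J+1)·Δ·N² = 48
  k=0: +1/(0!·1!·1!·2!·3!·0!) = 1/12
  k=1: −1/(1!·0!·0!·1!·4!·1!) = -1/24
Σ = 1/24  ⇒  CG² = 48·1/24² = 1/12
CG = +√(1/12) = +0.288675

+√(1/12) = +0.288675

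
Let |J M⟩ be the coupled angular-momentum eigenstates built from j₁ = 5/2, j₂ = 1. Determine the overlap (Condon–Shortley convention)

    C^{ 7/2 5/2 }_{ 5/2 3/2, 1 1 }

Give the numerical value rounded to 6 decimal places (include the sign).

√[8·0!5!2!/8! · 4!1!2!0!6!1!] = √(11520/7)
  +(−1)^0/∏(0,0,1,2,4,0)! = 1/48  (running 1/48)
⟨..|..⟩ = √(11520/7)·(1/48) = +0.845154

+0.845154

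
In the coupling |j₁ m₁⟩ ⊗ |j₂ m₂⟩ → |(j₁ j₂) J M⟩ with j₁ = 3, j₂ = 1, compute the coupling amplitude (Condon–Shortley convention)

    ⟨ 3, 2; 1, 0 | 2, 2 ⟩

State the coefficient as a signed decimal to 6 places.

triangle: 2!·4!·0!/7! = 48/5040
(j±m)!: 5!·1!·1!·1!·4!·0! = 2880
prefactor² = (2J+1)·Δ·N² = 960/7
  k=1: −1/(1!·1!·0!·0!·4!·0!) = -1/24
Σ = -1/24  ⇒  CG² = 960/7·(-1/24)² = 5/21
CG = −√(5/21) = -0.487950

-0.487950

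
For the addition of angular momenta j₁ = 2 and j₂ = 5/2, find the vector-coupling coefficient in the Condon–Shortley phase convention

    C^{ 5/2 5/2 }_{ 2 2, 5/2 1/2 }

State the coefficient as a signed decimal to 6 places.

+√(3/14) = +0.462910

triangle: 2!×2!×3!/8! = 24/40320
(j±m)!: 4!×0!×3!×2!×5!×0! = 34560
prefactor² = (2J+1)×Δ×N² = 864/7
  k=0: +1/(0!×2!×0!×3!×2!×0!) = 1/24
Σ = 1/24  ⇒  CG² = 864/7×1/24² = 3/14
CG = +√(3/14) = +0.462910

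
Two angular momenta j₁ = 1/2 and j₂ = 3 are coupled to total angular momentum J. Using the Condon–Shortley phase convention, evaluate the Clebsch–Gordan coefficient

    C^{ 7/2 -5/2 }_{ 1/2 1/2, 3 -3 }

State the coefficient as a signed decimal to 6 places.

+0.377964

triangle: 0!×1!×6!/8! = 720/40320
(j±m)!: 1!×0!×0!×6!×1!×6! = 518400
prefactor² = (2J+1)×Δ×N² = 518400/7
  k=0: +1/(0!×0!×0!×0!×1!×6!) = 1/720
Σ = 1/720  ⇒  CG² = 518400/7×1/720² = 1/7
CG = +√(1/7) = +0.377964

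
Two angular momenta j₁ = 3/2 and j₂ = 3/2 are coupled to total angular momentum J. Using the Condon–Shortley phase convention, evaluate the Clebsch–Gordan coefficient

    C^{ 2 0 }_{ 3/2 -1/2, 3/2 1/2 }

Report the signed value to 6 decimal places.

-0.500000

triangle: 1!×2!×2!/6! = 4/720
(j±m)!: 1!×2!×2!×1!×2!×2! = 16
prefactor² = (2J+1)×Δ×N² = 4/9
  k=0: +1/(0!×1!×2!×2!×0!×0!) = 1/4
  k=1: −1/(1!×0!×1!×1!×1!×1!) = -1
Σ = -3/4  ⇒  CG² = 4/9×(-3/4)² = 1/4
CG = −√(1/4) = -0.500000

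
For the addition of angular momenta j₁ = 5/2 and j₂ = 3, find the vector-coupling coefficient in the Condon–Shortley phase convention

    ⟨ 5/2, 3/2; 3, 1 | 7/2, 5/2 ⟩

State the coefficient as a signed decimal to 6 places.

j₁+j₂−J=2  J+j₁−j₂=3  J−j₁+j₂=4  j₁+j₂+J+1=10
(j₁±m₁, j₂±m₂, J±M) = (4,1,4,2,6,1)
P² = 18432/35
sum k=0..1:
  [0] +1/96 = 1/96
  [1] −1/36 = -1/36
S = -5/288
C² = P²·S² = 10/63 ; C = -0.398410

-0.398410  (= −√(10/63))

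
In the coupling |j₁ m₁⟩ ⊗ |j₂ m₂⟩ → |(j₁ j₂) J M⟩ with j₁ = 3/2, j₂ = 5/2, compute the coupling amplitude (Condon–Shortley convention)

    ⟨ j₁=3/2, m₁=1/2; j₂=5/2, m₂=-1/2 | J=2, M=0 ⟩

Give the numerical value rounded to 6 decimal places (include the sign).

√[5·2!1!3!/7! · 2!1!2!3!2!2!] = √(8/7)
  +(−1)^0/∏(0,2,1,2,0,1)! = 1/4  (running 1/4)
  +(−1)^1/∏(1,1,0,1,1,2)! = -1/2  (running -1/4)
⟨..|..⟩ = √(8/7)·(-1/4) = -0.267261

−√(1/14) = -0.267261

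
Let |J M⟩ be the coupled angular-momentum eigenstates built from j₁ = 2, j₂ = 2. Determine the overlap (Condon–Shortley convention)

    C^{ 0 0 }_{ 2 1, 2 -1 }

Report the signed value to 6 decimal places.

-0.447214

j₁+j₂−J=4  J+j₁−j₂=0  J−j₁+j₂=0  j₁+j₂+J+1=5
(j₁±m₁, j₂±m₂, J±M) = (3,1,1,3,0,0)
P² = 36/5
sum k=1..1:
  [1] −1/6 = -1/6
S = -1/6
C² = P²·S² = 1/5 ; C = -0.447214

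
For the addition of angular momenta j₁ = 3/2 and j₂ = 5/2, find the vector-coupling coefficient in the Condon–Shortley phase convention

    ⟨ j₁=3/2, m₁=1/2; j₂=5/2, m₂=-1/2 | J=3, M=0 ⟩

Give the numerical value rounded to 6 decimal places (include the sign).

+0.447214  (= +√(1/5))

√[7·1!2!4!/8! · 2!1!2!3!3!3!] = √(36/5)
  +(−1)^0/∏(0,1,1,2,1,2)! = 1/4  (running 1/4)
  +(−1)^1/∏(1,0,0,1,2,3)! = -1/12  (running 1/6)
⟨..|..⟩ = √(36/5)·(1/6) = +0.447214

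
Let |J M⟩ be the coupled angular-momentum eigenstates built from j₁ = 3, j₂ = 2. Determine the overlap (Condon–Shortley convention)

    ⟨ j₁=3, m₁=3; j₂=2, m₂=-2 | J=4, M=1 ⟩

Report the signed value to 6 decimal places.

√[9·1!5!3!/10! · 6!0!0!4!5!3!] = √(155520/7)
  +(−1)^0/∏(0,1,0,0,5,3)! = 1/720  (running 1/720)
⟨..|..⟩ = √(155520/7)·(1/720) = +0.207020

+0.207020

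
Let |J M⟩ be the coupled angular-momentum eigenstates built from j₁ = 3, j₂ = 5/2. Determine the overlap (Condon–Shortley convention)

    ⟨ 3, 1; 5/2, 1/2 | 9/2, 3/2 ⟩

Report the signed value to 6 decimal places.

j₁+j₂−J=1  J+j₁−j₂=5  J−j₁+j₂=4  j₁+j₂+J+1=11
(j₁±m₁, j₂±m₂, J±M) = (4,2,3,2,6,3)
P² = 138240/77
sum k=0..1:
  [0] +1/72 = 1/72
  [1] −1/96 = -1/96
S = 1/288
C² = P²·S² = 5/231 ; C = +0.147122

+0.147122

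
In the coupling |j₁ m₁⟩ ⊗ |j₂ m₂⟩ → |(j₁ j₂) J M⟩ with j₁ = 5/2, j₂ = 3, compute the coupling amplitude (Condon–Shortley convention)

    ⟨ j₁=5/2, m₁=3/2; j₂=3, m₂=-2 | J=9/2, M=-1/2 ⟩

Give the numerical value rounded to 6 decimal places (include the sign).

√[10·1!4!5!/11! · 4!1!1!5!4!5!] = √(460800/77)
  +(−1)^0/∏(0,1,1,1,3,4)! = 1/144  (running 1/144)
  +(−1)^1/∏(1,0,0,0,4,5)! = -1/2880  (running 19/2880)
⟨..|..⟩ = √(460800/77)·(19/2880) = +0.510355

+√(361/1386) = +0.510355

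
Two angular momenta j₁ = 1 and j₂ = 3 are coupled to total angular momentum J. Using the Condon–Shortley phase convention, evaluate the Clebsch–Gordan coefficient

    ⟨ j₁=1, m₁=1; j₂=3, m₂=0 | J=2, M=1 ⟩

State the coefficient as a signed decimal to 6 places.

triangle: 2!*0!*4!/7! = 48/5040
(j±m)!: 2!*0!*3!*3!*3!*1! = 432
prefactor² = (2J+1)*Δ*N² = 144/7
  k=0: +1/(0!*2!*0!*3!*0!*1!) = 1/12
Σ = 1/12  ⇒  CG² = 144/7*1/12² = 1/7
CG = +√(1/7) = +0.377964

+√(1/7) ≈ +0.377964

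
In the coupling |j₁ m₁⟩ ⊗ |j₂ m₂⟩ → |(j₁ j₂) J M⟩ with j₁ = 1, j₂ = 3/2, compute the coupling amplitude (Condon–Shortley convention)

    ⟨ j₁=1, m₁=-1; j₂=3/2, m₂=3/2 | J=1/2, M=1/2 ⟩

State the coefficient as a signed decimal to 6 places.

√[2·2!0!1!/4! · 0!2!3!0!1!0!] = √(2)
  +(−1)^2/∏(2,0,0,1,0,0)! = 1/2  (running 1/2)
⟨..|..⟩ = √(2)·(1/2) = +0.707107

+0.707107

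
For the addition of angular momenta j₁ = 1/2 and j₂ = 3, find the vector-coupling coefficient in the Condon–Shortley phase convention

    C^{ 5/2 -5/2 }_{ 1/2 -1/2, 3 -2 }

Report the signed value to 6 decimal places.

√[6·1!0!5!/7! · 0!1!1!5!0!5!] = √(14400/7)
  +(−1)^1/∏(1,0,0,0,0,5)! = -1/120  (running -1/120)
⟨..|..⟩ = √(14400/7)·(-1/120) = -0.377964

-0.377964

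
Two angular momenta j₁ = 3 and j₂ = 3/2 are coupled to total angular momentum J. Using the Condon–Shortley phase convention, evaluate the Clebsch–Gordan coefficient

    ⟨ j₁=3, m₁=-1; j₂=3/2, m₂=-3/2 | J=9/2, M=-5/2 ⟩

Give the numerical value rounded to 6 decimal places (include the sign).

+√(5/12) = +0.645497

j₁+j₂−J=0  J+j₁−j₂=6  J−j₁+j₂=3  j₁+j₂+J+1=10
(j₁±m₁, j₂±m₂, J±M) = (2,4,0,3,2,7)
P² = 34560
sum k=0..0:
  [0] +1/288 = 1/288
S = 1/288
C² = P²·S² = 5/12 ; C = +0.645497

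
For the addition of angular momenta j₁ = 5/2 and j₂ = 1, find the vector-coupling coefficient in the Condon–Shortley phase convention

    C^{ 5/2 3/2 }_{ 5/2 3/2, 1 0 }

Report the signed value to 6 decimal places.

+0.507093

√[6·1!4!1!/7! · 4!1!1!1!4!1!] = √(576/35)
  +(−1)^0/∏(0,1,1,1,3,0)! = 1/6  (running 1/6)
  +(−1)^1/∏(1,0,0,0,4,1)! = -1/24  (running 1/8)
⟨..|..⟩ = √(576/35)·(1/8) = +0.507093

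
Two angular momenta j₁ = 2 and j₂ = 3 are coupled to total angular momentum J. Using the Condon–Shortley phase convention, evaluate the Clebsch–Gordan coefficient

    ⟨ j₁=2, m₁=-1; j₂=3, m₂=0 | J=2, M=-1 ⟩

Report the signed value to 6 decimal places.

+√(2/7) = +0.534522

j₁+j₂−J=3  J+j₁−j₂=1  J−j₁+j₂=3  j₁+j₂+J+1=8
(j₁±m₁, j₂±m₂, J±M) = (1,3,3,3,1,3)
P² = 81/14
sum k=2..3:
  [2] +1/4 = 1/4
  [3] −1/36 = -1/36
S = 2/9
C² = P²·S² = 2/7 ; C = +0.534522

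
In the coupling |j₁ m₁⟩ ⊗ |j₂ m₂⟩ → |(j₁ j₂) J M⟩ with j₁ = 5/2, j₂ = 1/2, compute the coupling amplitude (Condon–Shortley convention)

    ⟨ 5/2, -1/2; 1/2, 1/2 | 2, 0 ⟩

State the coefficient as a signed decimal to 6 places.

-0.707107

triangle: 1!*4!*0!/6! = 24/720
(j±m)!: 2!*3!*1!*0!*2!*2! = 48
prefactor² = (2J+1)*Δ*N² = 8
  k=1: −1/(1!*0!*2!*0!*2!*0!) = -1/4
Σ = -1/4  ⇒  CG² = 8*(-1/4)² = 1/2
CG = −√(1/2) = -0.707107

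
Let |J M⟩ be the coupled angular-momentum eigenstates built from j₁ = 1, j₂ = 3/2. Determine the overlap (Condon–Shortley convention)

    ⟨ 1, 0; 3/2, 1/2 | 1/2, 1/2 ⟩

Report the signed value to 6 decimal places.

j₁+j₂−J=2  J+j₁−j₂=0  J−j₁+j₂=1  j₁+j₂+J+1=4
(j₁±m₁, j₂±m₂, J±M) = (1,1,2,1,1,0)
P² = 1/3
sum k=1..1:
  [1] −1/1 = -1
S = -1
C² = P²·S² = 1/3 ; C = -0.577350

-0.577350  (= −√(1/3))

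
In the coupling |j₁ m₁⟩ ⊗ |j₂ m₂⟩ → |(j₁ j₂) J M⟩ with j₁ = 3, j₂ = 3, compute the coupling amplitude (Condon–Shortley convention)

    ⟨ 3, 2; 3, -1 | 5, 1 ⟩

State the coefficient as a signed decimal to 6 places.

+0.566947

j₁+j₂−J=1  J+j₁−j₂=5  J−j₁+j₂=5  j₁+j₂+J+1=12
(j₁±m₁, j₂±m₂, J±M) = (5,1,2,4,6,4)
P² = 230400/7
sum k=0..1:
  [0] +1/288 = 1/288
  [1] −1/2880 = -1/2880
S = 1/320
C² = P²·S² = 9/28 ; C = +0.566947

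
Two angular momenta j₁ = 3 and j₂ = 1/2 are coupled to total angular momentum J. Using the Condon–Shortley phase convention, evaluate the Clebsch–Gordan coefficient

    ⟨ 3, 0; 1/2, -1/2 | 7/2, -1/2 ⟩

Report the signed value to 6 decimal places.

triangle: 0!·6!·1!/8! = 720/40320
(j±m)!: 3!·3!·0!·1!·3!·4! = 5184
prefactor² = (2J+1)·Δ·N² = 5184/7
  k=0: +1/(0!·0!·3!·0!·3!·1!) = 1/36
Σ = 1/36  ⇒  CG² = 5184/7·1/36² = 4/7
CG = +√(4/7) = +0.755929

+√(4/7) = +0.755929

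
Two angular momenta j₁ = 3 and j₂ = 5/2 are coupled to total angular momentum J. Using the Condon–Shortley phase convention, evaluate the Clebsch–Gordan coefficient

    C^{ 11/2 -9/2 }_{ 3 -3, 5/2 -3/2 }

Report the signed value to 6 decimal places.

j₁+j₂−J=0  J+j₁−j₂=6  J−j₁+j₂=5  j₁+j₂+J+1=12
(j₁±m₁, j₂±m₂, J±M) = (0,6,1,4,1,10)
P² = 1492992000/11
sum k=0..0:
  [0] +1/17280 = 1/17280
S = 1/17280
C² = P²·S² = 5/11 ; C = +0.674200

+0.674200  (= +√(5/11))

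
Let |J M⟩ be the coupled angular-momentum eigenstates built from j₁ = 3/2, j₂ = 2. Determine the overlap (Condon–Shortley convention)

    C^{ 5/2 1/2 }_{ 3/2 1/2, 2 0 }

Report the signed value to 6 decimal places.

triangle: 1!·2!·3!/7! = 12/5040
(j±m)!: 2!·1!·2!·2!·3!·2! = 96
prefactor² = (2J+1)·Δ·N² = 48/35
  k=0: +1/(0!·1!·1!·2!·1!·1!) = 1/2
  k=1: −1/(1!·0!·0!·1!·2!·2!) = -1/4
Σ = 1/4  ⇒  CG² = 48/35·1/4² = 3/35
CG = +√(3/35) = +0.292770

+0.292770  (= +√(3/35))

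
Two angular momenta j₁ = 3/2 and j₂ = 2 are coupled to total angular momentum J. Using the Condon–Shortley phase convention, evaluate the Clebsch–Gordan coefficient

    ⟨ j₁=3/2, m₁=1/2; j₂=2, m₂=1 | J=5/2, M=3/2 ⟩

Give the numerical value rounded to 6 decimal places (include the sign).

-0.169031  (= −√(1/35))

j₁+j₂−J=1  J+j₁−j₂=2  J−j₁+j₂=3  j₁+j₂+J+1=7
(j₁±m₁, j₂±m₂, J±M) = (2,1,3,1,4,1)
P² = 144/35
sum k=0..1:
  [0] +1/6 = 1/6
  [1] −1/4 = -1/4
S = -1/12
C² = P²·S² = 1/35 ; C = -0.169031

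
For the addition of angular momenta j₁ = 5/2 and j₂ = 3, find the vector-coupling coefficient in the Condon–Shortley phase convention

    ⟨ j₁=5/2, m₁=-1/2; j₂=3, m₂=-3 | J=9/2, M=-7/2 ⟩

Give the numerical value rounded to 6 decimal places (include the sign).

+√(16/33) ≈ +0.696311

√[10·1!4!5!/11! · 2!3!0!6!1!8!] = √(2764800/11)
  +(−1)^0/∏(0,1,3,0,1,5)! = 1/720  (running 1/720)
⟨..|..⟩ = √(2764800/11)·(1/720) = +0.696311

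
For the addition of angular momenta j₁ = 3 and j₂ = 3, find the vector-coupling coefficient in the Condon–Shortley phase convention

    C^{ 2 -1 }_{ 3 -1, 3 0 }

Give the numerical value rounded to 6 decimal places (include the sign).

j₁+j₂−J=4  J+j₁−j₂=2  J−j₁+j₂=2  j₁+j₂+J+1=9
(j₁±m₁, j₂±m₂, J±M) = (2,4,3,3,1,3)
P² = 96/7
sum k=2..3:
  [2] +1/8 = 1/8
  [3] −1/12 = -1/12
S = 1/24
C² = P²·S² = 1/42 ; C = +0.154303

+√(1/42) = +0.154303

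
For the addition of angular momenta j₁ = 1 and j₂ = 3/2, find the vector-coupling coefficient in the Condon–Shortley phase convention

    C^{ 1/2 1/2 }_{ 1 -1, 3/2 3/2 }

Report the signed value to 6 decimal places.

+0.707107

triangle: 2!·0!·1!/4! = 2/24
(j±m)!: 0!·2!·3!·0!·1!·0! = 12
prefactor² = (2J+1)·Δ·N² = 2
  k=2: +1/(2!·0!·0!·1!·0!·0!) = 1/2
Σ = 1/2  ⇒  CG² = 2·1/2² = 1/2
CG = +√(1/2) = +0.707107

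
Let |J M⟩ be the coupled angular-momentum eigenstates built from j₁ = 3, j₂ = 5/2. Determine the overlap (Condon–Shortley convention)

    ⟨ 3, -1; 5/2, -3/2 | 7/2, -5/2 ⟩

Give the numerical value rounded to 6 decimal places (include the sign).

√[8·2!4!3!/10! · 2!4!1!4!1!6!] = √(18432/35)
  +(−1)^0/∏(0,2,4,1,0,2)! = 1/96  (running 1/96)
  +(−1)^1/∏(1,1,3,0,1,3)! = -1/36  (running -5/288)
⟨..|..⟩ = √(18432/35)·(-5/288) = -0.398410

-0.398410  (= −√(10/63))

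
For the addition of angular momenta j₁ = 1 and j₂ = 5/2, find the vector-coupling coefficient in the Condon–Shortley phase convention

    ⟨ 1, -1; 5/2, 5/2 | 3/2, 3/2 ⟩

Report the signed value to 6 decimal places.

√[4·2!0!3!/6! · 0!2!5!0!3!0!] = √(96)
  +(−1)^2/∏(2,0,0,3,0,0)! = 1/12  (running 1/12)
⟨..|..⟩ = √(96)·(1/12) = +0.816497

+√(2/3) ≈ +0.816497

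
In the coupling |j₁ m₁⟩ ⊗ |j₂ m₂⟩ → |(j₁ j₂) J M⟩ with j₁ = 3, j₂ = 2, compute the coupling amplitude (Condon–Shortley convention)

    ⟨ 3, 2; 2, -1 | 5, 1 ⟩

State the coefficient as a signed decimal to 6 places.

j₁+j₂−J=0  J+j₁−j₂=6  J−j₁+j₂=4  j₁+j₂+J+1=11
(j₁±m₁, j₂±m₂, J±M) = (5,1,1,3,6,4)
P² = 414720/7
sum k=0..0:
  [0] +1/720 = 1/720
S = 1/720
C² = P²·S² = 4/35 ; C = +0.338062

+0.338062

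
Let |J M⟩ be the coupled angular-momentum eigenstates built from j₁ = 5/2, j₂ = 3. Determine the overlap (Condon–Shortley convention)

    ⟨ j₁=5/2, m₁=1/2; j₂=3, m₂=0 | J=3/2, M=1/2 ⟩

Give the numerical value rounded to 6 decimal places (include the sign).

+√(4/35) = +0.338062

triangle: 4!*1!*2!/8! = 48/40320
(j±m)!: 3!*2!*3!*3!*2!*1! = 864
prefactor² = (2J+1)*Δ*N² = 144/35
  k=1: −1/(1!*3!*1!*2!*0!*0!) = -1/12
  k=2: +1/(2!*2!*0!*1!*1!*1!) = 1/4
Σ = 1/6  ⇒  CG² = 144/35*1/6² = 4/35
CG = +√(4/35) = +0.338062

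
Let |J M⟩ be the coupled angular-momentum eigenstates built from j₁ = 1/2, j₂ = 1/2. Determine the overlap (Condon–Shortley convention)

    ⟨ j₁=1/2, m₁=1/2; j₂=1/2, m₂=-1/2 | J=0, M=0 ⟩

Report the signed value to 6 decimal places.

√[1·1!0!0!/2! · 1!0!0!1!0!0!] = √(1/2)
  +(−1)^0/∏(0,1,0,0,0,0)! = 1  (running 1)
⟨..|..⟩ = √(1/2)·(1) = +0.707107

+√(1/2) ≈ +0.707107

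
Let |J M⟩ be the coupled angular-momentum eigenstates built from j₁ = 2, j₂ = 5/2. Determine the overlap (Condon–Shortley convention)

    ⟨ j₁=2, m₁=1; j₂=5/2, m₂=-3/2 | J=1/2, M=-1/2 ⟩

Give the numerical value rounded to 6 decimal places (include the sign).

-0.516398  (= −√(4/15))

√[2·4!0!1!/6! · 3!1!1!4!0!1!] = √(48/5)
  +(−1)^1/∏(1,3,0,0,0,1)! = -1/6  (running -1/6)
⟨..|..⟩ = √(48/5)·(-1/6) = -0.516398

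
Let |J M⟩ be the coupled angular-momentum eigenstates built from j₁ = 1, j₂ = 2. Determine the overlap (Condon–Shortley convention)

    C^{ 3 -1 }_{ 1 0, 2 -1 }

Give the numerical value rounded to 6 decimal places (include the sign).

+√(8/15) = +0.730297

j₁+j₂−J=0  J+j₁−j₂=2  J−j₁+j₂=4  j₁+j₂+J+1=7
(j₁±m₁, j₂±m₂, J±M) = (1,1,1,3,2,4)
P² = 96/5
sum k=0..0:
  [0] +1/6 = 1/6
S = 1/6
C² = P²·S² = 8/15 ; C = +0.730297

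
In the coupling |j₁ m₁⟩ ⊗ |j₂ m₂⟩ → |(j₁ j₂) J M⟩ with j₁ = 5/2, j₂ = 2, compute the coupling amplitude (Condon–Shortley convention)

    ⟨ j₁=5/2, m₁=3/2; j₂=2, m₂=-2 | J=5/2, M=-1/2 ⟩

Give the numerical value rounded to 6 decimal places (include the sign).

triangle: 2!·3!·2!/8! = 24/40320
(j±m)!: 4!·1!·0!·4!·2!·3! = 6912
prefactor² = (2J+1)·Δ·N² = 864/35
  k=0: +1/(0!·2!·1!·0!·2!·2!) = 1/8
Σ = 1/8  ⇒  CG² = 864/35·1/8² = 27/70
CG = +√(27/70) = +0.621059

+0.621059  (= +√(27/70))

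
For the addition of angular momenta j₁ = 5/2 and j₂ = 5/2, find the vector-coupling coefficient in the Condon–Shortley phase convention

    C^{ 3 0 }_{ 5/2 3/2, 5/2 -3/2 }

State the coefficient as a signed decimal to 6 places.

+√(49/180) ≈ +0.521749

√[7·2!3!3!/9! · 4!1!1!4!3!3!] = √(144/5)
  +(−1)^0/∏(0,2,1,1,2,2)! = 1/8  (running 1/8)
  +(−1)^1/∏(1,1,0,0,3,3)! = -1/36  (running 7/72)
⟨..|..⟩ = √(144/5)·(7/72) = +0.521749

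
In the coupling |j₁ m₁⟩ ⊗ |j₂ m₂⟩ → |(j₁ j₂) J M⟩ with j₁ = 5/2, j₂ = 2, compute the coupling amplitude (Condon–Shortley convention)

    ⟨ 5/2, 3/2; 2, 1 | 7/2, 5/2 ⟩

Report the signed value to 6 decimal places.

+0.125988  (= +√(1/63))

j₁+j₂−J=1  J+j₁−j₂=4  J−j₁+j₂=3  j₁+j₂+J+1=9
(j₁±m₁, j₂±m₂, J±M) = (4,1,3,1,6,1)
P² = 2304/7
sum k=0..1:
  [0] +1/36 = 1/36
  [1] −1/48 = -1/48
S = 1/144
C² = P²·S² = 1/63 ; C = +0.125988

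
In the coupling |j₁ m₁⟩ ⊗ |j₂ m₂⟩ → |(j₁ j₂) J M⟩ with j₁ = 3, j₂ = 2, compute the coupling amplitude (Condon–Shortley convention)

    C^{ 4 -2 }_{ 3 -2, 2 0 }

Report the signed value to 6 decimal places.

-0.585540  (= −√(12/35))

triangle: 1!·5!·3!/10! = 720/3628800
(j±m)!: 1!·5!·2!·2!·2!·6! = 691200
prefactor² = (2J+1)·Δ·N² = 8640/7
  k=0: +1/(0!·1!·5!·2!·0!·1!) = 1/240
  k=1: −1/(1!·0!·4!·1!·1!·2!) = -1/48
Σ = -1/60  ⇒  CG² = 8640/7·(-1/60)² = 12/35
CG = −√(12/35) = -0.585540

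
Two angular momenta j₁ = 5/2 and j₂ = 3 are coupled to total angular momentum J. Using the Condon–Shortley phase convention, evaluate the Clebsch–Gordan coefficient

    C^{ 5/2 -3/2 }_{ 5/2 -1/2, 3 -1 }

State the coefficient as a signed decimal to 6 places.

j₁+j₂−J=3  J+j₁−j₂=2  J−j₁+j₂=3  j₁+j₂+J+1=9
(j₁±m₁, j₂±m₂, J±M) = (2,3,2,4,1,4)
P² = 576/35
sum k=1..2:
  [1] −1/8 = -1/8
  [2] +1/12 = 1/12
S = -1/24
C² = P²·S² = 1/35 ; C = -0.169031

-0.169031  (= −√(1/35))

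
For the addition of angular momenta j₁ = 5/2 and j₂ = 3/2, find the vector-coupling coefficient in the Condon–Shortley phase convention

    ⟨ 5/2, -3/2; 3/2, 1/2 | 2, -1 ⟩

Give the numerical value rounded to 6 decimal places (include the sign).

+0.154303

√[5·2!3!1!/7! · 1!4!2!1!1!3!] = √(24/7)
  +(−1)^1/∏(1,1,3,1,0,0)! = -1/6  (running -1/6)
  +(−1)^2/∏(2,0,2,0,1,1)! = 1/4  (running 1/12)
⟨..|..⟩ = √(24/7)·(1/12) = +0.154303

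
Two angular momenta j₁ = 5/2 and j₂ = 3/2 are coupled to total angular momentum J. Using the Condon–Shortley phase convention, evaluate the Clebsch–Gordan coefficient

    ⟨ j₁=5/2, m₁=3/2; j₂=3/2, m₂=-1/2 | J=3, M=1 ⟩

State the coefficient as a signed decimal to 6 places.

j₁+j₂−J=1  J+j₁−j₂=4  J−j₁+j₂=2  j₁+j₂+J+1=8
(j₁±m₁, j₂±m₂, J±M) = (4,1,1,2,4,2)
P² = 96/5
sum k=0..1:
  [0] +1/6 = 1/6
  [1] −1/48 = -1/48
S = 7/48
C² = P²·S² = 49/120 ; C = +0.639010

+0.639010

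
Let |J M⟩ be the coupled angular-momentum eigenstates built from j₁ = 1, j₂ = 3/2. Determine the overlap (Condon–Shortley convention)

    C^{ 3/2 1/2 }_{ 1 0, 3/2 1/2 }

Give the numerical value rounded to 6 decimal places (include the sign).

-0.258199

√[4·1!1!2!/5! · 1!1!2!1!2!1!] = √(4/15)
  +(−1)^0/∏(0,1,1,2,0,0)! = 1/2  (running 1/2)
  +(−1)^1/∏(1,0,0,1,1,1)! = -1  (running -1/2)
⟨..|..⟩ = √(4/15)·(-1/2) = -0.258199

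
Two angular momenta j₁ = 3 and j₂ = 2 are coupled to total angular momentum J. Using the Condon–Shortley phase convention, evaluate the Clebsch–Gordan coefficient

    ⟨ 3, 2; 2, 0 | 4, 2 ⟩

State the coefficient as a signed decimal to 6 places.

+√(12/35) = +0.585540

√[9·1!5!3!/10! · 5!1!2!2!6!2!] = √(8640/7)
  +(−1)^0/∏(0,1,1,2,4,1)! = 1/48  (running 1/48)
  +(−1)^1/∏(1,0,0,1,5,2)! = -1/240  (running 1/60)
⟨..|..⟩ = √(8640/7)·(1/60) = +0.585540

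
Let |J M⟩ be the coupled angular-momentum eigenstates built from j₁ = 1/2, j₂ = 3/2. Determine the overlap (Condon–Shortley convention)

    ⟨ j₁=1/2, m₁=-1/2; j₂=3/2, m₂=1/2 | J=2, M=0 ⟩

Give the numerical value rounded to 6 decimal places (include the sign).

j₁+j₂−J=0  J+j₁−j₂=1  J−j₁+j₂=3  j₁+j₂+J+1=5
(j₁±m₁, j₂±m₂, J±M) = (0,1,2,1,2,2)
P² = 2
sum k=0..0:
  [0] +1/2 = 1/2
S = 1/2
C² = P²·S² = 1/2 ; C = +0.707107

+0.707107  (= +√(1/2))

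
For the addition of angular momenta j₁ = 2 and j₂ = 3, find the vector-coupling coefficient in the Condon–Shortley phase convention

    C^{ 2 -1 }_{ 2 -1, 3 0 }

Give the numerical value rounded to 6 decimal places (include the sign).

+√(2/7) ≈ +0.534522

√[5·3!1!3!/8! · 1!3!3!3!1!3!] = √(81/14)
  +(−1)^2/∏(2,1,1,1,0,2)! = 1/4  (running 1/4)
  +(−1)^3/∏(3,0,0,0,1,3)! = -1/36  (running 2/9)
⟨..|..⟩ = √(81/14)·(2/9) = +0.534522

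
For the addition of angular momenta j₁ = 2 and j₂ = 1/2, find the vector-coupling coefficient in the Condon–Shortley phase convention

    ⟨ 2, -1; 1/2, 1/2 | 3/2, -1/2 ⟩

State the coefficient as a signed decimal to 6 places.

-0.774597  (= −√(3/5))

triangle: 1!×3!×0!/5! = 6/120
(j±m)!: 1!×3!×1!×0!×1!×2! = 12
prefactor² = (2J+1)×Δ×N² = 12/5
  k=1: −1/(1!×0!×2!×0!×1!×0!) = -1/2
Σ = -1/2  ⇒  CG² = 12/5×(-1/2)² = 3/5
CG = −√(3/5) = -0.774597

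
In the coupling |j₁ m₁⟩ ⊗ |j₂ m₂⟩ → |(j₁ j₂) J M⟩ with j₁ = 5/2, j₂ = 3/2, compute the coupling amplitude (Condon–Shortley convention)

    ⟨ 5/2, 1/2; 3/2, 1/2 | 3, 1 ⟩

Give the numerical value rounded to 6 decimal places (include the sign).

triangle: 1!·4!·2!/8! = 48/40320
(j±m)!: 3!·2!·2!·1!·4!·2! = 1152
prefactor² = (2J+1)·Δ·N² = 48/5
  k=0: +1/(0!·1!·2!·2!·2!·0!) = 1/8
  k=1: −1/(1!·0!·1!·1!·3!·1!) = -1/6
Σ = -1/24  ⇒  CG² = 48/5·(-1/24)² = 1/60
CG = −√(1/60) = -0.129099

−√(1/60) ≈ -0.129099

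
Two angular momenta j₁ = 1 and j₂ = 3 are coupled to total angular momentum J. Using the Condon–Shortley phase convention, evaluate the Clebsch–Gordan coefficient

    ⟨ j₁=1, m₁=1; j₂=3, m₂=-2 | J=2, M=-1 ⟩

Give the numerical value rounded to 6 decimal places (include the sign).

triangle: 2!·0!·4!/7! = 48/5040
(j±m)!: 2!·0!·1!·5!·1!·3! = 1440
prefactor² = (2J+1)·Δ·N² = 480/7
  k=0: +1/(0!·2!·0!·1!·0!·3!) = 1/12
Σ = 1/12  ⇒  CG² = 480/7·1/12² = 10/21
CG = +√(10/21) = +0.690066

+0.690066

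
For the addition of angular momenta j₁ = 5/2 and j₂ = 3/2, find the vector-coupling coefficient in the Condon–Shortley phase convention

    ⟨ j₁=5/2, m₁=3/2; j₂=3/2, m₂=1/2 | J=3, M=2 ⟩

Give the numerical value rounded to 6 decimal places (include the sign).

j₁+j₂−J=1  J+j₁−j₂=4  J−j₁+j₂=2  j₁+j₂+J+1=8
(j₁±m₁, j₂±m₂, J±M) = (4,1,2,1,5,1)
P² = 48
sum k=0..1:
  [0] +1/12 = 1/12
  [1] −1/24 = -1/24
S = 1/24
C² = P²·S² = 1/12 ; C = +0.288675

+√(1/12) ≈ +0.288675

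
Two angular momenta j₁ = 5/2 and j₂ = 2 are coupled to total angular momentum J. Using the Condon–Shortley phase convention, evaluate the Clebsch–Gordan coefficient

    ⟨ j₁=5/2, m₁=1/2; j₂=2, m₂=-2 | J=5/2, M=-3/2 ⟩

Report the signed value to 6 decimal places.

+0.621059

√[6·2!3!2!/8! · 3!2!0!4!1!4!] = √(864/35)
  +(−1)^0/∏(0,2,2,0,1,2)! = 1/8  (running 1/8)
⟨..|..⟩ = √(864/35)·(1/8) = +0.621059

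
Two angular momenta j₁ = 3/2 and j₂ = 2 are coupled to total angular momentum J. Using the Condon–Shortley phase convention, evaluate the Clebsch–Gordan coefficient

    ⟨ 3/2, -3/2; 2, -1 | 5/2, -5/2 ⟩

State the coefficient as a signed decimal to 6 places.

triangle: 1!*2!*3!/7! = 12/5040
(j±m)!: 0!*3!*1!*3!*0!*5! = 4320
prefactor² = (2J+1)*Δ*N² = 432/7
  k=1: −1/(1!*0!*2!*0!*0!*3!) = -1/12
Σ = -1/12  ⇒  CG² = 432/7*(-1/12)² = 3/7
CG = −√(3/7) = -0.654654

−√(3/7) ≈ -0.654654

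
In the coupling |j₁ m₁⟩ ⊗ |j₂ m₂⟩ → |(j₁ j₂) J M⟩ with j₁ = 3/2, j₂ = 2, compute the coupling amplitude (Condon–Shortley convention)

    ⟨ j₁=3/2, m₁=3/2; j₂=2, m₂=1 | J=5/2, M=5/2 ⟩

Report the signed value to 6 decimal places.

triangle: 1!*2!*3!/7! = 12/5040
(j±m)!: 3!*0!*3!*1!*5!*0! = 4320
prefactor² = (2J+1)*Δ*N² = 432/7
  k=0: +1/(0!*1!*0!*3!*2!*0!) = 1/12
Σ = 1/12  ⇒  CG² = 432/7*1/12² = 3/7
CG = +√(3/7) = +0.654654

+0.654654  (= +√(3/7))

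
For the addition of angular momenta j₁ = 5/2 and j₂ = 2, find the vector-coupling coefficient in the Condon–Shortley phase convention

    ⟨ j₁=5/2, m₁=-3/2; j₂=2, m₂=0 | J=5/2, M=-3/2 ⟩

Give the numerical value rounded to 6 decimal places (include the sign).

j₁+j₂−J=2  J+j₁−j₂=3  J−j₁+j₂=2  j₁+j₂+J+1=8
(j₁±m₁, j₂±m₂, J±M) = (1,4,2,2,1,4)
P² = 288/35
sum k=1..2:
  [1] −1/6 = -1/6
  [2] +1/8 = 1/8
S = -1/24
C² = P²·S² = 1/70 ; C = -0.119523

−√(1/70) ≈ -0.119523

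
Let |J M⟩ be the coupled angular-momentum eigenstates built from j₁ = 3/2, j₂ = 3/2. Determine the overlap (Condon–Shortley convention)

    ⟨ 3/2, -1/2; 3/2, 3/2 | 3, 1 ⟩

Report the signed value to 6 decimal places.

+√(1/5) = +0.447214

triangle: 0!*3!*3!/7! = 36/5040
(j±m)!: 1!*2!*3!*0!*4!*2! = 576
prefactor² = (2J+1)*Δ*N² = 144/5
  k=0: +1/(0!*0!*2!*3!*1!*0!) = 1/12
Σ = 1/12  ⇒  CG² = 144/5*1/12² = 1/5
CG = +√(1/5) = +0.447214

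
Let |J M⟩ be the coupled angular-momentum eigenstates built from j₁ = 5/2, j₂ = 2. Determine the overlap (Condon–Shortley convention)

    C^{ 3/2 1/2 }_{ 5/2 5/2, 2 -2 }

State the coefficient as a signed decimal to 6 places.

+√(8/21) ≈ +0.617213

√[4·3!2!1!/7! · 5!0!0!4!2!1!] = √(384/7)
  +(−1)^0/∏(0,3,0,0,2,1)! = 1/12  (running 1/12)
⟨..|..⟩ = √(384/7)·(1/12) = +0.617213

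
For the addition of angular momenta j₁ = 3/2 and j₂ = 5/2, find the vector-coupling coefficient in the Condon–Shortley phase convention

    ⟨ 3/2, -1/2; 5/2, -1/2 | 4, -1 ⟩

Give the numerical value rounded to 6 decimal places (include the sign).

j₁+j₂−J=0  J+j₁−j₂=3  J−j₁+j₂=5  j₁+j₂+J+1=9
(j₁±m₁, j₂±m₂, J±M) = (1,2,2,3,3,5)
P² = 2160/7
sum k=0..0:
  [0] +1/24 = 1/24
S = 1/24
C² = P²·S² = 15/28 ; C = +0.731925

+0.731925  (= +√(15/28))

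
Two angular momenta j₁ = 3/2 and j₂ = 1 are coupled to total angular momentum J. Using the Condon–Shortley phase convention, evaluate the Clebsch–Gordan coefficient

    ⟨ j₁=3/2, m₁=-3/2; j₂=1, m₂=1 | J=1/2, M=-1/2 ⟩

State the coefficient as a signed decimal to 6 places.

+0.707107

triangle: 2!·1!·0!/4! = 2/24
(j±m)!: 0!·3!·2!·0!·0!·1! = 12
prefactor² = (2J+1)·Δ·N² = 2
  k=2: +1/(2!·0!·1!·0!·0!·0!) = 1/2
Σ = 1/2  ⇒  CG² = 2·1/2² = 1/2
CG = +√(1/2) = +0.707107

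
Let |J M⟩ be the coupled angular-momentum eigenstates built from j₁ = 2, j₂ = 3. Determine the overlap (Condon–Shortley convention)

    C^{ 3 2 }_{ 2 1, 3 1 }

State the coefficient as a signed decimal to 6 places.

triangle: 2!*2!*4!/9! = 96/362880
(j±m)!: 3!*1!*4!*2!*5!*1! = 34560
prefactor² = (2J+1)*Δ*N² = 64
  k=0: +1/(0!*2!*1!*4!*1!*0!) = 1/48
  k=1: −1/(1!*1!*0!*3!*2!*1!) = -1/12
Σ = -1/16  ⇒  CG² = 64*(-1/16)² = 1/4
CG = −√(1/4) = -0.500000

−√(1/4) = -0.500000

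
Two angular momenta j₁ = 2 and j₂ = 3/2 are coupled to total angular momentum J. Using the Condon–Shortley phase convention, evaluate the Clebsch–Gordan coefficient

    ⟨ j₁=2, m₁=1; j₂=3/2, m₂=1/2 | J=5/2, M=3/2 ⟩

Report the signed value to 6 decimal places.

j₁+j₂−J=1  J+j₁−j₂=3  J−j₁+j₂=2  j₁+j₂+J+1=7
(j₁±m₁, j₂±m₂, J±M) = (3,1,2,1,4,1)
P² = 144/35
sum k=0..1:
  [0] +1/4 = 1/4
  [1] −1/6 = -1/6
S = 1/12
C² = P²·S² = 1/35 ; C = +0.169031

+√(1/35) = +0.169031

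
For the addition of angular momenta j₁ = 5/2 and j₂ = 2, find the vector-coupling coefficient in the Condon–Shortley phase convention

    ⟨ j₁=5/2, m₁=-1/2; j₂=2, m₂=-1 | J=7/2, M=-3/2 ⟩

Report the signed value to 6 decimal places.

+√(2/21) ≈ +0.308607

j₁+j₂−J=1  J+j₁−j₂=4  J−j₁+j₂=3  j₁+j₂+J+1=9
(j₁±m₁, j₂±m₂, J±M) = (2,3,1,3,2,5)
P² = 384/7
sum k=0..1:
  [0] +1/12 = 1/12
  [1] −1/24 = -1/24
S = 1/24
C² = P²·S² = 2/21 ; C = +0.308607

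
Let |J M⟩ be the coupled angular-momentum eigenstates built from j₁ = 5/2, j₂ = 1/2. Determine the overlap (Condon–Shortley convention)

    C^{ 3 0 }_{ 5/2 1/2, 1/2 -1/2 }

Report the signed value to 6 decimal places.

+0.707107

√[7·0!5!1!/7! · 3!2!0!1!3!3!] = √(72)
  +(−1)^0/∏(0,0,2,0,3,1)! = 1/12  (running 1/12)
⟨..|..⟩ = √(72)·(1/12) = +0.707107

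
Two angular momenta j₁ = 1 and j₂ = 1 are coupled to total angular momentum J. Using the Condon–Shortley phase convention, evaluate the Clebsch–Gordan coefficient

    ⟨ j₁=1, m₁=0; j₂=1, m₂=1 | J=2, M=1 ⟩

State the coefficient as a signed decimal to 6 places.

+√(1/2) = +0.707107

triangle: 0!·2!·2!/5! = 4/120
(j±m)!: 1!·1!·2!·0!·3!·1! = 12
prefactor² = (2J+1)·Δ·N² = 2
  k=0: +1/(0!·0!·1!·2!·1!·0!) = 1/2
Σ = 1/2  ⇒  CG² = 2·1/2² = 1/2
CG = +√(1/2) = +0.707107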